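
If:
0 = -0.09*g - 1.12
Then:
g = -12.44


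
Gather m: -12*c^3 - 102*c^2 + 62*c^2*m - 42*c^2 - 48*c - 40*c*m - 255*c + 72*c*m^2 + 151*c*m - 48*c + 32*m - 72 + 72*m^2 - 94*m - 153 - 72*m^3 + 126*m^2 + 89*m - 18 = -12*c^3 - 144*c^2 - 351*c - 72*m^3 + m^2*(72*c + 198) + m*(62*c^2 + 111*c + 27) - 243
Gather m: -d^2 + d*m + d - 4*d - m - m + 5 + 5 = -d^2 - 3*d + m*(d - 2) + 10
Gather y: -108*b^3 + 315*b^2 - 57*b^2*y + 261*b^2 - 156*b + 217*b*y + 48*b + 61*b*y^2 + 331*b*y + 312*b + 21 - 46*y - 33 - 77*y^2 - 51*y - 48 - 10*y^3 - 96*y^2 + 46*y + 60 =-108*b^3 + 576*b^2 + 204*b - 10*y^3 + y^2*(61*b - 173) + y*(-57*b^2 + 548*b - 51)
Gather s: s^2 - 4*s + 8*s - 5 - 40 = s^2 + 4*s - 45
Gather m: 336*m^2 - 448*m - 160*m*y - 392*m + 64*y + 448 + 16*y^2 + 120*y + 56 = 336*m^2 + m*(-160*y - 840) + 16*y^2 + 184*y + 504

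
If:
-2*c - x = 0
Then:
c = -x/2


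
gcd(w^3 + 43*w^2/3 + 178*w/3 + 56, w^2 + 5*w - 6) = w + 6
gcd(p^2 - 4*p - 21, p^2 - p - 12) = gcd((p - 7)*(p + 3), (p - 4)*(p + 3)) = p + 3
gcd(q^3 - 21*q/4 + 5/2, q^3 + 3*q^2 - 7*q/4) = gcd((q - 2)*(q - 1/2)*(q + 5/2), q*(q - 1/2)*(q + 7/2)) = q - 1/2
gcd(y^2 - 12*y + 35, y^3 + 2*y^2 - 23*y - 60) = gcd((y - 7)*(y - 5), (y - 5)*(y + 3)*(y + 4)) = y - 5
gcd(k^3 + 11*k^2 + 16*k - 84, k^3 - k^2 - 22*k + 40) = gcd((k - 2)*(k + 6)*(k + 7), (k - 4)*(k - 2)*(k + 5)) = k - 2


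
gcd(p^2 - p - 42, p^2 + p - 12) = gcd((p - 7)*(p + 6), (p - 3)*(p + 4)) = 1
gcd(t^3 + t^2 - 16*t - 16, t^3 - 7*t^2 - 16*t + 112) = t^2 - 16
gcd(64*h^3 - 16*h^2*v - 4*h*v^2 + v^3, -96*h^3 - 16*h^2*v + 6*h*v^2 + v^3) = -16*h^2 + v^2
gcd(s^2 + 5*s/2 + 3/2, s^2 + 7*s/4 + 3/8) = s + 3/2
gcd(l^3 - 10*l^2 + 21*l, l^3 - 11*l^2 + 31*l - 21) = l^2 - 10*l + 21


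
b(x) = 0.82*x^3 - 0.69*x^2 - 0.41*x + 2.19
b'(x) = 2.46*x^2 - 1.38*x - 0.41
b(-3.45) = -38.28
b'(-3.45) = 33.63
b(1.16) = 2.07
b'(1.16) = 1.30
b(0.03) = 2.18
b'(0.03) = -0.45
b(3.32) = 23.23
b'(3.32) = 22.12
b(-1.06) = 0.87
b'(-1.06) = 3.82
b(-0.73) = 1.80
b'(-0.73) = 1.91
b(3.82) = 36.26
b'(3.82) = 30.22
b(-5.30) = -137.10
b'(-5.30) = 76.01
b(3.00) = 16.89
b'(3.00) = 17.59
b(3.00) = 16.89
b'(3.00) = 17.59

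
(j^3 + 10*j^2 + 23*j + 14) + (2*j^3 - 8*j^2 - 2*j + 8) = 3*j^3 + 2*j^2 + 21*j + 22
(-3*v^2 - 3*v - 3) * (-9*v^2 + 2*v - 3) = 27*v^4 + 21*v^3 + 30*v^2 + 3*v + 9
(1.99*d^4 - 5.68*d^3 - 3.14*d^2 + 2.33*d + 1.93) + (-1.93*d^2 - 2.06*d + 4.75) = 1.99*d^4 - 5.68*d^3 - 5.07*d^2 + 0.27*d + 6.68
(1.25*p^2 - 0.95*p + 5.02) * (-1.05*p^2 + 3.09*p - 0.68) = -1.3125*p^4 + 4.86*p^3 - 9.0565*p^2 + 16.1578*p - 3.4136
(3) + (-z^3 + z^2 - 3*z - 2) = -z^3 + z^2 - 3*z + 1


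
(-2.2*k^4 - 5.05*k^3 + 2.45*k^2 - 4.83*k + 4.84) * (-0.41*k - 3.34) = 0.902*k^5 + 9.4185*k^4 + 15.8625*k^3 - 6.2027*k^2 + 14.1478*k - 16.1656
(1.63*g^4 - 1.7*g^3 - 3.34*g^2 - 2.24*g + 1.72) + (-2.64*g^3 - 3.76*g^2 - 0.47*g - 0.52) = 1.63*g^4 - 4.34*g^3 - 7.1*g^2 - 2.71*g + 1.2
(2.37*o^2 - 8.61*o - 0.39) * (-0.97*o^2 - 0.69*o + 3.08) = -2.2989*o^4 + 6.7164*o^3 + 13.6188*o^2 - 26.2497*o - 1.2012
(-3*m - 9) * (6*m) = -18*m^2 - 54*m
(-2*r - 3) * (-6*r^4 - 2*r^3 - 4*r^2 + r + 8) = 12*r^5 + 22*r^4 + 14*r^3 + 10*r^2 - 19*r - 24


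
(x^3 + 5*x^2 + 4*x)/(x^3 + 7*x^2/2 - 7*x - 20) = 2*x*(x + 1)/(2*x^2 - x - 10)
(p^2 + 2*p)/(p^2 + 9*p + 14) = p/(p + 7)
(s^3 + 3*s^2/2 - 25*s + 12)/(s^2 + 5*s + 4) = (s^3 + 3*s^2/2 - 25*s + 12)/(s^2 + 5*s + 4)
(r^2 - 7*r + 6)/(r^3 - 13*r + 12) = (r - 6)/(r^2 + r - 12)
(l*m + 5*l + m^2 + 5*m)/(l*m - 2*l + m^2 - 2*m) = (m + 5)/(m - 2)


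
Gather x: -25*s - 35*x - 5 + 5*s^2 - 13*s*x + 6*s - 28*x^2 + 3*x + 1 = 5*s^2 - 19*s - 28*x^2 + x*(-13*s - 32) - 4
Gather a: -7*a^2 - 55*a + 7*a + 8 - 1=-7*a^2 - 48*a + 7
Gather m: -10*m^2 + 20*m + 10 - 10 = -10*m^2 + 20*m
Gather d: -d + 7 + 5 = 12 - d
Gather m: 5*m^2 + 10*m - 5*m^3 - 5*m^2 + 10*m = -5*m^3 + 20*m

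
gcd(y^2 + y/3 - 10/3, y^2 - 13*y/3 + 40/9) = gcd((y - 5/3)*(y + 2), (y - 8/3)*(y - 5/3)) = y - 5/3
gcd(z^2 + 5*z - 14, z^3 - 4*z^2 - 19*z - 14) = 1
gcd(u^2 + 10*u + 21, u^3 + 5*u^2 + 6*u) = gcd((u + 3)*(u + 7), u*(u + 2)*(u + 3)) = u + 3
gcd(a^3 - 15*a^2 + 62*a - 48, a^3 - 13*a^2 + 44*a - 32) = a^2 - 9*a + 8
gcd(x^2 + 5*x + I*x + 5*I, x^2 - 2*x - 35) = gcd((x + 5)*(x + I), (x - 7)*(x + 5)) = x + 5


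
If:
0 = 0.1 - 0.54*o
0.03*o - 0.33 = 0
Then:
No Solution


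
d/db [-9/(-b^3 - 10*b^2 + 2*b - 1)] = 9*(-3*b^2 - 20*b + 2)/(b^3 + 10*b^2 - 2*b + 1)^2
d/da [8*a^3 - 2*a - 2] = 24*a^2 - 2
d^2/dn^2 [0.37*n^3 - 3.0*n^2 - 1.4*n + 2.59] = 2.22*n - 6.0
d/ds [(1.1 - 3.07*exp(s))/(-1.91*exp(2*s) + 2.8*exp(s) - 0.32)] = (-5.8637*exp(2*s) + 4.202*exp(s) - 2.0976)*exp(s)/(3.6481*exp(4*s) - 10.696*exp(3*s) + 9.0624*exp(2*s) - 1.792*exp(s) + 0.1024)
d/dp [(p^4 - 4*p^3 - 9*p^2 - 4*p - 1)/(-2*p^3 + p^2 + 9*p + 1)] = (-2*p^6 + 2*p^5 + 5*p^4 - 84*p^3 - 95*p^2 - 16*p + 5)/(4*p^6 - 4*p^5 - 35*p^4 + 14*p^3 + 83*p^2 + 18*p + 1)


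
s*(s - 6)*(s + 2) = s^3 - 4*s^2 - 12*s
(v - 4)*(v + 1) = v^2 - 3*v - 4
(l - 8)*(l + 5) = l^2 - 3*l - 40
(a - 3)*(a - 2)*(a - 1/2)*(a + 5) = a^4 - a^3/2 - 19*a^2 + 79*a/2 - 15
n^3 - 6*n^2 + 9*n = n*(n - 3)^2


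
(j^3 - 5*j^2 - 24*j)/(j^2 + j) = (j^2 - 5*j - 24)/(j + 1)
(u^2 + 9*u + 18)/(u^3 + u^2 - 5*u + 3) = (u + 6)/(u^2 - 2*u + 1)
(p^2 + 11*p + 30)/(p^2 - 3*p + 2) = (p^2 + 11*p + 30)/(p^2 - 3*p + 2)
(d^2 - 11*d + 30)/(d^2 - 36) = (d - 5)/(d + 6)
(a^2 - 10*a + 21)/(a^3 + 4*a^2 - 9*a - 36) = (a - 7)/(a^2 + 7*a + 12)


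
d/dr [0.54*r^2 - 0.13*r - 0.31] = 1.08*r - 0.13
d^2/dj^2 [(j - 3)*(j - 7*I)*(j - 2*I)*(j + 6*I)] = 12*j^2 + 18*j*(-1 - I) + 80 + 18*I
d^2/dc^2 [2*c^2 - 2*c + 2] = 4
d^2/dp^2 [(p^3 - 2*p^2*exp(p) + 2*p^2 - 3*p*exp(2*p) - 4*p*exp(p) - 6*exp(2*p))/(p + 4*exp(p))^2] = (-10*p^4 + 84*p^3*exp(p) - 20*p^3 - 8*p^2*exp(2*p) - 76*p^2*exp(p) + 40*p^2 + 16*p*exp(2*p) - 214*p*exp(p) - 40*p + 16*exp(2*p) + 92*exp(p))*exp(p)/(p^4 + 16*p^3*exp(p) + 96*p^2*exp(2*p) + 256*p*exp(3*p) + 256*exp(4*p))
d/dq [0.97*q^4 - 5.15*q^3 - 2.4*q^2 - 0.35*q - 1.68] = 3.88*q^3 - 15.45*q^2 - 4.8*q - 0.35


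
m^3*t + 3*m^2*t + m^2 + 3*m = m*(m + 3)*(m*t + 1)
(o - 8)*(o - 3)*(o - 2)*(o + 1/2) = o^4 - 25*o^3/2 + 79*o^2/2 - 25*o - 24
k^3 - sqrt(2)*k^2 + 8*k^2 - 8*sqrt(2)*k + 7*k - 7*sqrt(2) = (k + 1)*(k + 7)*(k - sqrt(2))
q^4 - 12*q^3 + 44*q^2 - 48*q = q*(q - 6)*(q - 4)*(q - 2)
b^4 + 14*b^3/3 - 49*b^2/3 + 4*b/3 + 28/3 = (b - 2)*(b - 1)*(b + 2/3)*(b + 7)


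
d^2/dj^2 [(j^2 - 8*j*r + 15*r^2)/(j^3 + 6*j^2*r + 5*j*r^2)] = 2*(j^6 - 24*j^5*r - 69*j^4*r^2 + 442*j^3*r^3 + 1845*j^2*r^4 + 1350*j*r^5 + 375*r^6)/(j^3*(j^6 + 18*j^5*r + 123*j^4*r^2 + 396*j^3*r^3 + 615*j^2*r^4 + 450*j*r^5 + 125*r^6))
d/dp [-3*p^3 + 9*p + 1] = 9 - 9*p^2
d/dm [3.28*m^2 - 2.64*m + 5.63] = 6.56*m - 2.64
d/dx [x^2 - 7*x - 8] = 2*x - 7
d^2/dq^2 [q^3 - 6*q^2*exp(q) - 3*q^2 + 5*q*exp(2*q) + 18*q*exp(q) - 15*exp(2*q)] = -6*q^2*exp(q) + 20*q*exp(2*q) - 6*q*exp(q) + 6*q - 40*exp(2*q) + 24*exp(q) - 6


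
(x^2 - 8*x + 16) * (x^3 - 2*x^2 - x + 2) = x^5 - 10*x^4 + 31*x^3 - 22*x^2 - 32*x + 32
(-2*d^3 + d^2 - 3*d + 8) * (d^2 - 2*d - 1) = -2*d^5 + 5*d^4 - 3*d^3 + 13*d^2 - 13*d - 8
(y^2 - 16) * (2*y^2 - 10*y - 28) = 2*y^4 - 10*y^3 - 60*y^2 + 160*y + 448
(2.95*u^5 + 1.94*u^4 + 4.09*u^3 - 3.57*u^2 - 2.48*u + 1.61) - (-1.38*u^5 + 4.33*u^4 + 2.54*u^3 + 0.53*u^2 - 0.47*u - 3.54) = 4.33*u^5 - 2.39*u^4 + 1.55*u^3 - 4.1*u^2 - 2.01*u + 5.15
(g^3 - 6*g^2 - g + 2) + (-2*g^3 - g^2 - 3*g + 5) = -g^3 - 7*g^2 - 4*g + 7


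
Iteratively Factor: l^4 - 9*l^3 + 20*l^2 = (l - 4)*(l^3 - 5*l^2) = (l - 5)*(l - 4)*(l^2) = l*(l - 5)*(l - 4)*(l)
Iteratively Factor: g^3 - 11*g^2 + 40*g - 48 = (g - 3)*(g^2 - 8*g + 16) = (g - 4)*(g - 3)*(g - 4)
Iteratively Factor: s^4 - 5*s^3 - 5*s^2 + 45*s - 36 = (s - 3)*(s^3 - 2*s^2 - 11*s + 12) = (s - 3)*(s + 3)*(s^2 - 5*s + 4) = (s - 4)*(s - 3)*(s + 3)*(s - 1)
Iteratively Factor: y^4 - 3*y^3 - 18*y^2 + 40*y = (y + 4)*(y^3 - 7*y^2 + 10*y) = y*(y + 4)*(y^2 - 7*y + 10) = y*(y - 5)*(y + 4)*(y - 2)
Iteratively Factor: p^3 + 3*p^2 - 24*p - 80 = (p + 4)*(p^2 - p - 20) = (p + 4)^2*(p - 5)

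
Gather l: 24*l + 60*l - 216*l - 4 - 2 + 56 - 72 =-132*l - 22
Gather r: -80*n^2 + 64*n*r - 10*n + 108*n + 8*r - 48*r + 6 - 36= -80*n^2 + 98*n + r*(64*n - 40) - 30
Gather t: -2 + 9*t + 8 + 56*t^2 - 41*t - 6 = 56*t^2 - 32*t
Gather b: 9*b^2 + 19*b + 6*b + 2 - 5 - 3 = 9*b^2 + 25*b - 6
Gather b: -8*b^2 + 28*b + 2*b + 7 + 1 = -8*b^2 + 30*b + 8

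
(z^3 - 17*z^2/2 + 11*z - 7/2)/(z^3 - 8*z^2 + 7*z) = (z - 1/2)/z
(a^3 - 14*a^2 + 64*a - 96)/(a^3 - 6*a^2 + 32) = (a - 6)/(a + 2)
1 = 1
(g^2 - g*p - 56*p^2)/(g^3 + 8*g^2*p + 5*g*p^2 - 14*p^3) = (-g + 8*p)/(-g^2 - g*p + 2*p^2)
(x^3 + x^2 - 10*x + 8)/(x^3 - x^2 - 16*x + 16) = (x - 2)/(x - 4)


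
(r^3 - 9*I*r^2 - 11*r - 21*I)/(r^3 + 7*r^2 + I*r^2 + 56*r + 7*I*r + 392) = (r^2 - 2*I*r + 3)/(r^2 + r*(7 + 8*I) + 56*I)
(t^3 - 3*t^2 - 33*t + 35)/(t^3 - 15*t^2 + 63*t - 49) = (t + 5)/(t - 7)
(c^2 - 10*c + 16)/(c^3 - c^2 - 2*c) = (c - 8)/(c*(c + 1))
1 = 1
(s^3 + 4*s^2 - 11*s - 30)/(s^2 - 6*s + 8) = (s^3 + 4*s^2 - 11*s - 30)/(s^2 - 6*s + 8)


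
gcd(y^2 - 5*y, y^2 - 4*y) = y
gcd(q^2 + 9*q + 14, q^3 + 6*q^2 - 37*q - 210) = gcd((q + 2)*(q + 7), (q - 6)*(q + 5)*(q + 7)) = q + 7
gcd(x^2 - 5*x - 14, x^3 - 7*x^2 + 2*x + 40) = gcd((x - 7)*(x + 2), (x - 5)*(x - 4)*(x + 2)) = x + 2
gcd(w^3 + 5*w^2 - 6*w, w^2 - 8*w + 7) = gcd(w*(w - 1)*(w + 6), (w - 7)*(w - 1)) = w - 1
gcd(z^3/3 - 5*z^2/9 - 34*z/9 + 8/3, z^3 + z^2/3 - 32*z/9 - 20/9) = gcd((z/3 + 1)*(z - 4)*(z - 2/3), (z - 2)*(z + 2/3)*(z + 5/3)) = 1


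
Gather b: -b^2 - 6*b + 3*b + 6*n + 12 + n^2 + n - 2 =-b^2 - 3*b + n^2 + 7*n + 10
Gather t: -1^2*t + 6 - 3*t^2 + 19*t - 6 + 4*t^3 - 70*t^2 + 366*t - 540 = 4*t^3 - 73*t^2 + 384*t - 540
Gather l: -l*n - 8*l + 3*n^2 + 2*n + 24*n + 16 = l*(-n - 8) + 3*n^2 + 26*n + 16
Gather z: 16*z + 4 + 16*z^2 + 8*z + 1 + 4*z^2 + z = 20*z^2 + 25*z + 5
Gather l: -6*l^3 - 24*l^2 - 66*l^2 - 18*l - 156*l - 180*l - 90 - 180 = -6*l^3 - 90*l^2 - 354*l - 270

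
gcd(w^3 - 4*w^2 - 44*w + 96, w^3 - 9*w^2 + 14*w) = w - 2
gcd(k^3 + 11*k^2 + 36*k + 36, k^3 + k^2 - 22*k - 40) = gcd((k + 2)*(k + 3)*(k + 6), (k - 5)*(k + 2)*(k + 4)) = k + 2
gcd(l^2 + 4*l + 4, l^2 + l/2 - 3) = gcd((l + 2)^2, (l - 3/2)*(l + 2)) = l + 2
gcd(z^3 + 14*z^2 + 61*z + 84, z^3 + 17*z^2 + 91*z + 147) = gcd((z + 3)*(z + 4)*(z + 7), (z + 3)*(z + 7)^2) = z^2 + 10*z + 21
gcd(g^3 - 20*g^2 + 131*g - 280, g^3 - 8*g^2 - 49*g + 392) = g^2 - 15*g + 56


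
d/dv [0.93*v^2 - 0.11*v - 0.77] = 1.86*v - 0.11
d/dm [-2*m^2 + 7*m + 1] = 7 - 4*m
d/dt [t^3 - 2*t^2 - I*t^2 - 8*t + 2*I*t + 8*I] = 3*t^2 - 4*t - 2*I*t - 8 + 2*I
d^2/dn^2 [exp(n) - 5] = exp(n)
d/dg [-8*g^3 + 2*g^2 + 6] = 4*g*(1 - 6*g)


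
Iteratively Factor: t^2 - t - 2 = (t + 1)*(t - 2)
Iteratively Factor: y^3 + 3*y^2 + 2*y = (y)*(y^2 + 3*y + 2) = y*(y + 2)*(y + 1)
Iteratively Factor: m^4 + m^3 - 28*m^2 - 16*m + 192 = (m + 4)*(m^3 - 3*m^2 - 16*m + 48) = (m - 4)*(m + 4)*(m^2 + m - 12) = (m - 4)*(m - 3)*(m + 4)*(m + 4)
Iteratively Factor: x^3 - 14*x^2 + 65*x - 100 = (x - 5)*(x^2 - 9*x + 20) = (x - 5)^2*(x - 4)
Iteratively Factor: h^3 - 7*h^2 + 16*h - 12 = (h - 2)*(h^2 - 5*h + 6) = (h - 3)*(h - 2)*(h - 2)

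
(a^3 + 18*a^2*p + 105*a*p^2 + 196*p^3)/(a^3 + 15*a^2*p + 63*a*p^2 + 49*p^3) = (a + 4*p)/(a + p)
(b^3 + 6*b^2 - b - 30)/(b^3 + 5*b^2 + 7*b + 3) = (b^2 + 3*b - 10)/(b^2 + 2*b + 1)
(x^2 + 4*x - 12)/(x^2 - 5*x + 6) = (x + 6)/(x - 3)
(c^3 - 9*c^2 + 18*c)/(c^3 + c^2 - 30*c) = (c^2 - 9*c + 18)/(c^2 + c - 30)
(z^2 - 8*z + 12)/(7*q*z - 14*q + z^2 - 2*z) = (z - 6)/(7*q + z)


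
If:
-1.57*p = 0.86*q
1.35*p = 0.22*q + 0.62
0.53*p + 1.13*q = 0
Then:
No Solution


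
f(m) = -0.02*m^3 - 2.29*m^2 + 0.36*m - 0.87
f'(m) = -0.06*m^2 - 4.58*m + 0.36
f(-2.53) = -16.11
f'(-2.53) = 11.56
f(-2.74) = -18.64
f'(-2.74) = 12.46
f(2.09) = -10.30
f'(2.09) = -9.47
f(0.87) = -2.30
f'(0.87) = -3.67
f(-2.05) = -11.06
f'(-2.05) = 9.50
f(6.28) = -93.88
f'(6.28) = -30.77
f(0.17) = -0.88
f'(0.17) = -0.42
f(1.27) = -4.15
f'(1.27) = -5.55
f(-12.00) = -300.39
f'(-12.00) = 46.68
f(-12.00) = -300.39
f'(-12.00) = 46.68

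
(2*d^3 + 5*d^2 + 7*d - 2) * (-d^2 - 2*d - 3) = -2*d^5 - 9*d^4 - 23*d^3 - 27*d^2 - 17*d + 6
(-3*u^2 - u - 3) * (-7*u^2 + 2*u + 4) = 21*u^4 + u^3 + 7*u^2 - 10*u - 12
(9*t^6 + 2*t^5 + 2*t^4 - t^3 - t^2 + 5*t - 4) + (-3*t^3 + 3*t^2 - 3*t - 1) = 9*t^6 + 2*t^5 + 2*t^4 - 4*t^3 + 2*t^2 + 2*t - 5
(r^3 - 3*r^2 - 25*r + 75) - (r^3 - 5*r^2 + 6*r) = 2*r^2 - 31*r + 75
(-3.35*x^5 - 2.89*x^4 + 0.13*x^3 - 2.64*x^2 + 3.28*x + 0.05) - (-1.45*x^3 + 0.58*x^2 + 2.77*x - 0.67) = -3.35*x^5 - 2.89*x^4 + 1.58*x^3 - 3.22*x^2 + 0.51*x + 0.72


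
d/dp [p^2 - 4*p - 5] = 2*p - 4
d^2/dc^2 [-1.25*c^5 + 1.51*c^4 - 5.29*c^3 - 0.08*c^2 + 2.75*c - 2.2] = -25.0*c^3 + 18.12*c^2 - 31.74*c - 0.16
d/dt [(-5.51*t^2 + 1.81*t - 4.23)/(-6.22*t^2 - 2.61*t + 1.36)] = (25.6393*t^2 - 67.6084*t - 8.5787)/(38.6884*t^4 + 32.4684*t^3 - 10.1063*t^2 - 7.0992*t + 1.8496)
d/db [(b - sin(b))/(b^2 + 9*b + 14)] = ((1 - cos(b))*(b^2 + 9*b + 14) - (b - sin(b))*(2*b + 9))/(b^2 + 9*b + 14)^2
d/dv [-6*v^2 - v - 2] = -12*v - 1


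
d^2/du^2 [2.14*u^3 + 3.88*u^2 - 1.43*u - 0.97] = 12.84*u + 7.76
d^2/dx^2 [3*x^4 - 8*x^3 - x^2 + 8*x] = 36*x^2 - 48*x - 2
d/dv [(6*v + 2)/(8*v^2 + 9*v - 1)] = 8*(-6*v^2 - 4*v - 3)/(64*v^4 + 144*v^3 + 65*v^2 - 18*v + 1)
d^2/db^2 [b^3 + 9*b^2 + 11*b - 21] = 6*b + 18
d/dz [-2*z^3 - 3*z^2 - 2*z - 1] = -6*z^2 - 6*z - 2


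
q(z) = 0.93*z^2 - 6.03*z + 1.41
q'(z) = 1.86*z - 6.03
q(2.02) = -6.98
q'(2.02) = -2.27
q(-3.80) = 37.75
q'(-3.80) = -13.10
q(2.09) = -7.13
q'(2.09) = -2.14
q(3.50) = -8.30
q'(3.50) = 0.48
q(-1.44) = 12.02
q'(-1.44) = -8.71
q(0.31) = -0.37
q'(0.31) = -5.45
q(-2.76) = 25.14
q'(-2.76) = -11.16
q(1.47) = -5.44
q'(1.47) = -3.30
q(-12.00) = 207.69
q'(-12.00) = -28.35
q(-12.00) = 207.69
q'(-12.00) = -28.35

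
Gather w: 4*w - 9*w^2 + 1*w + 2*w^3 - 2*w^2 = 2*w^3 - 11*w^2 + 5*w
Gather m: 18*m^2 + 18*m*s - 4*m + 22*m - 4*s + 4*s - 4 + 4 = 18*m^2 + m*(18*s + 18)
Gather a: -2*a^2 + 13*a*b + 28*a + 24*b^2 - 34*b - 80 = -2*a^2 + a*(13*b + 28) + 24*b^2 - 34*b - 80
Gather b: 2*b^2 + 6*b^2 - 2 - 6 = 8*b^2 - 8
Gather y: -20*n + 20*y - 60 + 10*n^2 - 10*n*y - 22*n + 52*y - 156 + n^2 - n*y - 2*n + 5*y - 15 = 11*n^2 - 44*n + y*(77 - 11*n) - 231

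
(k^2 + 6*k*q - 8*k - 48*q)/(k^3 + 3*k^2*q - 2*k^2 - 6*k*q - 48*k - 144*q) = (k + 6*q)/(k^2 + 3*k*q + 6*k + 18*q)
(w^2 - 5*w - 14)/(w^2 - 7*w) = (w + 2)/w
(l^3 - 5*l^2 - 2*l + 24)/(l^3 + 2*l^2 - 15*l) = (l^2 - 2*l - 8)/(l*(l + 5))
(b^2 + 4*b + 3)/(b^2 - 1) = (b + 3)/(b - 1)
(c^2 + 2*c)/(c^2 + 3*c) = (c + 2)/(c + 3)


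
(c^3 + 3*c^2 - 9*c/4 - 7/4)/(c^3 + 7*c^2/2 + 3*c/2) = (2*c^2 + 5*c - 7)/(2*c*(c + 3))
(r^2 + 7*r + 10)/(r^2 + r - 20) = (r + 2)/(r - 4)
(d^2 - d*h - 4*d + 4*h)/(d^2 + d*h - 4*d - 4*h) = (d - h)/(d + h)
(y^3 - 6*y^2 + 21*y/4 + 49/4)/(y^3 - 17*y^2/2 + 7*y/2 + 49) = (2*y^2 - 5*y - 7)/(2*(y^2 - 5*y - 14))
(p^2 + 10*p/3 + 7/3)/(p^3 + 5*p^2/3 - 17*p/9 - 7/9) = 3*(p + 1)/(3*p^2 - 2*p - 1)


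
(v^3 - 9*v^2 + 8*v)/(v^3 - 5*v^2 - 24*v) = (v - 1)/(v + 3)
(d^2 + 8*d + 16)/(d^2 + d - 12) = (d + 4)/(d - 3)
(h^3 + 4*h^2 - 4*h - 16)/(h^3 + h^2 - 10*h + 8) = (h + 2)/(h - 1)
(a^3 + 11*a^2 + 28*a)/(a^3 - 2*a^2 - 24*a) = (a + 7)/(a - 6)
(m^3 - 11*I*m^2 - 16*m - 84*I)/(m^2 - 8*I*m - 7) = (m^2 - 4*I*m + 12)/(m - I)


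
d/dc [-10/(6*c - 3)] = 20/(3*(2*c - 1)^2)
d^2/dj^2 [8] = 0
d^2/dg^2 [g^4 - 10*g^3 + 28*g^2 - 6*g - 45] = 12*g^2 - 60*g + 56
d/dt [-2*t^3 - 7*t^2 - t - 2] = -6*t^2 - 14*t - 1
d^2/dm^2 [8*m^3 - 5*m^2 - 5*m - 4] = 48*m - 10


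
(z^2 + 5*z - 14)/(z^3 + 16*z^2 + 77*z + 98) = (z - 2)/(z^2 + 9*z + 14)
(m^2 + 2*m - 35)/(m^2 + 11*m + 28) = (m - 5)/(m + 4)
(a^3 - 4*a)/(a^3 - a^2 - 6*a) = (a - 2)/(a - 3)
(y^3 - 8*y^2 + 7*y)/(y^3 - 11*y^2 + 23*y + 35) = y*(y - 1)/(y^2 - 4*y - 5)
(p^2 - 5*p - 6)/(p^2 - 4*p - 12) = (p + 1)/(p + 2)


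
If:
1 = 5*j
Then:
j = 1/5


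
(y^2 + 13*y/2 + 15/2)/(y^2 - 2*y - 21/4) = 2*(y + 5)/(2*y - 7)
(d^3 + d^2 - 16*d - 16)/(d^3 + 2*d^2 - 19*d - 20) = (d + 4)/(d + 5)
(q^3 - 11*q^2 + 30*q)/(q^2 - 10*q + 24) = q*(q - 5)/(q - 4)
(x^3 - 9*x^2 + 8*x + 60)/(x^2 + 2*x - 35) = (x^2 - 4*x - 12)/(x + 7)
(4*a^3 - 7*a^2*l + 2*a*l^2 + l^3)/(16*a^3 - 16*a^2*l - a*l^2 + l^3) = (a - l)/(4*a - l)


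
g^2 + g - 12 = (g - 3)*(g + 4)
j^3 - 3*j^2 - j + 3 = (j - 3)*(j - 1)*(j + 1)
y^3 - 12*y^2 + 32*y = y*(y - 8)*(y - 4)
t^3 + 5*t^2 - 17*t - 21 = (t - 3)*(t + 1)*(t + 7)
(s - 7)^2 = s^2 - 14*s + 49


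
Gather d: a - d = a - d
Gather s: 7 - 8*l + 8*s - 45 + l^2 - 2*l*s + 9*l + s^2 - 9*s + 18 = l^2 + l + s^2 + s*(-2*l - 1) - 20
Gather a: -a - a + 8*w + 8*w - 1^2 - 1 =-2*a + 16*w - 2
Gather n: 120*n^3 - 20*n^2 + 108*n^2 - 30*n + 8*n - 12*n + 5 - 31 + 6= 120*n^3 + 88*n^2 - 34*n - 20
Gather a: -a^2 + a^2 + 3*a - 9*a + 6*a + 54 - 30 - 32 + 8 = 0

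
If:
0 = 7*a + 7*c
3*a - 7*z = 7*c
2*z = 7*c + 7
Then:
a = 49/69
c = -49/69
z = 70/69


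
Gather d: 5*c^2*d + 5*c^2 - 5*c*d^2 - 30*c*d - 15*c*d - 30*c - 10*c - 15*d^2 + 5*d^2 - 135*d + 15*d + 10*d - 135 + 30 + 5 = 5*c^2 - 40*c + d^2*(-5*c - 10) + d*(5*c^2 - 45*c - 110) - 100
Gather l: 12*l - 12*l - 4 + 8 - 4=0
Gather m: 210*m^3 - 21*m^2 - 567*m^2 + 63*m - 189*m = 210*m^3 - 588*m^2 - 126*m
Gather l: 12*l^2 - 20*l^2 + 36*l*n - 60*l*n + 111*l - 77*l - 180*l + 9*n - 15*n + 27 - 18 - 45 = -8*l^2 + l*(-24*n - 146) - 6*n - 36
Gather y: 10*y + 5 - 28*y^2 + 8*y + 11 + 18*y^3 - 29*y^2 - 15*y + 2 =18*y^3 - 57*y^2 + 3*y + 18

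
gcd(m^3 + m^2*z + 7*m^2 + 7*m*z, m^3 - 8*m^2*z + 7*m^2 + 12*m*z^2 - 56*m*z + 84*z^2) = m + 7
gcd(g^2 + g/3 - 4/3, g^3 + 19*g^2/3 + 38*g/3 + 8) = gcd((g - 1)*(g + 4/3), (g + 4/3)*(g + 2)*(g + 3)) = g + 4/3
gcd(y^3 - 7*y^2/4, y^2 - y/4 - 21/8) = y - 7/4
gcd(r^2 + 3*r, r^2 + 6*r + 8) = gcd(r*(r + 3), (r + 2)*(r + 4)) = 1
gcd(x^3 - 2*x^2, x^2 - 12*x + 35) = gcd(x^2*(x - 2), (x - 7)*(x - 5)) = 1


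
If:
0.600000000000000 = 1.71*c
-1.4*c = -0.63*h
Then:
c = 0.35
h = 0.78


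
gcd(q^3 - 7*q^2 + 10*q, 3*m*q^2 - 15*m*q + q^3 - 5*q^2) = q^2 - 5*q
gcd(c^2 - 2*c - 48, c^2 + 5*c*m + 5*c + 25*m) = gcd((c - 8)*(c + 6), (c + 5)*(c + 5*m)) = 1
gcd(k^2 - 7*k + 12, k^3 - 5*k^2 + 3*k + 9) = k - 3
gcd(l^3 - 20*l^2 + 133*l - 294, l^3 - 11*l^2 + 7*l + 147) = l^2 - 14*l + 49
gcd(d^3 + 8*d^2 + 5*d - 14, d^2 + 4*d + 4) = d + 2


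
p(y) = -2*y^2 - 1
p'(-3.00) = 12.00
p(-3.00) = -19.00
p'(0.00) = 0.00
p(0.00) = -1.00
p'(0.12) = -0.48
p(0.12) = -1.03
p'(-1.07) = 4.28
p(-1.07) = -3.29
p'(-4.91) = 19.64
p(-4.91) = -49.22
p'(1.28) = -5.12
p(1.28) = -4.28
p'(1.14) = -4.56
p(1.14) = -3.60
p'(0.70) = -2.80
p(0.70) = -1.98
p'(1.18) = -4.72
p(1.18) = -3.78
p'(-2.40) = 9.60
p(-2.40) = -12.52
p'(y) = -4*y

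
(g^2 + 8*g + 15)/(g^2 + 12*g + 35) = (g + 3)/(g + 7)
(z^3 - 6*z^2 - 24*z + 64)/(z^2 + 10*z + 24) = (z^2 - 10*z + 16)/(z + 6)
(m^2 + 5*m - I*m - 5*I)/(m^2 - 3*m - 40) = (m - I)/(m - 8)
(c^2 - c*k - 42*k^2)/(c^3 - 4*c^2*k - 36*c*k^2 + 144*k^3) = (c - 7*k)/(c^2 - 10*c*k + 24*k^2)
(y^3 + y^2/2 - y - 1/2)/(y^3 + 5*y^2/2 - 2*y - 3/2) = (y + 1)/(y + 3)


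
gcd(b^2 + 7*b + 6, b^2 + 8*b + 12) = b + 6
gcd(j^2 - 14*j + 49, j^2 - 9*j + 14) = j - 7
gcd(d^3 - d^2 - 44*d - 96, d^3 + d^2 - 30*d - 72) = d^2 + 7*d + 12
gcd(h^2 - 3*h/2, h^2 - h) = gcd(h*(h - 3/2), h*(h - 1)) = h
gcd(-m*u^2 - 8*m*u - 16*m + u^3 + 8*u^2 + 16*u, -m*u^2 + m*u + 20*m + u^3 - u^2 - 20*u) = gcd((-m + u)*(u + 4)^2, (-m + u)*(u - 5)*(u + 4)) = -m*u - 4*m + u^2 + 4*u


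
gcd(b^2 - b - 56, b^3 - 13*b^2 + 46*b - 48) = b - 8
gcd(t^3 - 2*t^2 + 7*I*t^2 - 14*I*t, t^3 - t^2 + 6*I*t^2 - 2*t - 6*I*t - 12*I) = t - 2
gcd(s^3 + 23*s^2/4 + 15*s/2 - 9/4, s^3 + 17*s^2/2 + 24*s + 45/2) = s^2 + 6*s + 9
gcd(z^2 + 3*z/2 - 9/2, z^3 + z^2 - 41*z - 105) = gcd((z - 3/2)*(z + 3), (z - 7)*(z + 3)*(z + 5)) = z + 3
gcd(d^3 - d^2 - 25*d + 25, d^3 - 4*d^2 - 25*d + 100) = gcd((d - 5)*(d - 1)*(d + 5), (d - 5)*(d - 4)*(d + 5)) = d^2 - 25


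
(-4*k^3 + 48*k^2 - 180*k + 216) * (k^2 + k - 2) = -4*k^5 + 44*k^4 - 124*k^3 - 60*k^2 + 576*k - 432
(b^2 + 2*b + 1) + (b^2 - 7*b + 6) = 2*b^2 - 5*b + 7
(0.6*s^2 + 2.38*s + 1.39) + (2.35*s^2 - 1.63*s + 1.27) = 2.95*s^2 + 0.75*s + 2.66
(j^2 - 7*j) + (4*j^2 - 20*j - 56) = 5*j^2 - 27*j - 56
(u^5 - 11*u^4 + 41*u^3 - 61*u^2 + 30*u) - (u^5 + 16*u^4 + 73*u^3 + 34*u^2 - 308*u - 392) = -27*u^4 - 32*u^3 - 95*u^2 + 338*u + 392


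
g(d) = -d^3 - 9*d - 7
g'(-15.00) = -684.00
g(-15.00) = 3503.00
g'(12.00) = -441.00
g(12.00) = -1843.00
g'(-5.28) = -92.64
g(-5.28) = 187.72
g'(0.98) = -11.88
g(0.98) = -16.76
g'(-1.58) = -16.49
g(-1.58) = 11.16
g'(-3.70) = -50.07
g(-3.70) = 76.95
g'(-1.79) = -18.61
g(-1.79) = 14.85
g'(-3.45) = -44.71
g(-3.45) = 65.11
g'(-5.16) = -88.88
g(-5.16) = 176.83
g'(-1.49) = -15.66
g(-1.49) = 9.72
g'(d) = -3*d^2 - 9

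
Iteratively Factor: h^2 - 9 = (h + 3)*(h - 3)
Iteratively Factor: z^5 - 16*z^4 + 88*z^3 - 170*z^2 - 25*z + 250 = (z - 5)*(z^4 - 11*z^3 + 33*z^2 - 5*z - 50) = (z - 5)*(z - 2)*(z^3 - 9*z^2 + 15*z + 25) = (z - 5)^2*(z - 2)*(z^2 - 4*z - 5) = (z - 5)^3*(z - 2)*(z + 1)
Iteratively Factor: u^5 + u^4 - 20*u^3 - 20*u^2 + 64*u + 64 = (u + 2)*(u^4 - u^3 - 18*u^2 + 16*u + 32) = (u + 2)*(u + 4)*(u^3 - 5*u^2 + 2*u + 8) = (u + 1)*(u + 2)*(u + 4)*(u^2 - 6*u + 8) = (u - 2)*(u + 1)*(u + 2)*(u + 4)*(u - 4)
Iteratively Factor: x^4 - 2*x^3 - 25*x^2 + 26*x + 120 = (x + 2)*(x^3 - 4*x^2 - 17*x + 60) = (x + 2)*(x + 4)*(x^2 - 8*x + 15) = (x - 3)*(x + 2)*(x + 4)*(x - 5)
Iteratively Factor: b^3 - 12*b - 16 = (b + 2)*(b^2 - 2*b - 8) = (b + 2)^2*(b - 4)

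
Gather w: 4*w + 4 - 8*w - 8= -4*w - 4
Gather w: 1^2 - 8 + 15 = 8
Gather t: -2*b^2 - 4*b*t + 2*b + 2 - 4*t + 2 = -2*b^2 + 2*b + t*(-4*b - 4) + 4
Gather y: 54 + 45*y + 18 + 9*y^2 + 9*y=9*y^2 + 54*y + 72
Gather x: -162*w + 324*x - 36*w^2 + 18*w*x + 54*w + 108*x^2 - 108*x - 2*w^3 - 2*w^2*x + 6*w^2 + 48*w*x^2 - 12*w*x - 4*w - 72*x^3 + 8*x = -2*w^3 - 30*w^2 - 112*w - 72*x^3 + x^2*(48*w + 108) + x*(-2*w^2 + 6*w + 224)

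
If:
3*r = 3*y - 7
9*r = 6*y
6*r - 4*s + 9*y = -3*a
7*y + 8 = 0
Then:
No Solution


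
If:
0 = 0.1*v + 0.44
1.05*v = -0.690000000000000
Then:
No Solution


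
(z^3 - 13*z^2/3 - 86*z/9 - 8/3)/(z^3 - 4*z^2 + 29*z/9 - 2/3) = (9*z^3 - 39*z^2 - 86*z - 24)/(9*z^3 - 36*z^2 + 29*z - 6)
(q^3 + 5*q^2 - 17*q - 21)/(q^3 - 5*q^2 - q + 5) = (q^2 + 4*q - 21)/(q^2 - 6*q + 5)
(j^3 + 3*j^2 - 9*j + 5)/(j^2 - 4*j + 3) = (j^2 + 4*j - 5)/(j - 3)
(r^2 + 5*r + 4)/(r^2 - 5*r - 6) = (r + 4)/(r - 6)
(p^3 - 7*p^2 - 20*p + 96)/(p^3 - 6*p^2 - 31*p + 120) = (p + 4)/(p + 5)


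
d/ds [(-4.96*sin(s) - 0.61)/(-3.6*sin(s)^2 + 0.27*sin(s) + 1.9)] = (-4.392*sin(s) + 8.928*cos(2*s) - 18.1873)*cos(s)/(-3.6*sin(s)^2 + 0.27*sin(s) + 1.9)^2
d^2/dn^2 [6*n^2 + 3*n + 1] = 12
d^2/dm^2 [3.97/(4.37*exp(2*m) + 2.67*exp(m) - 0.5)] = (3.97*(8.74*exp(m) + 2.67)*(17.48*exp(m) + 5.34)*exp(m) - (69.3956*exp(m) + 10.5999)*(4.37*exp(2*m) + 2.67*exp(m) - 0.5))*exp(m)/(4.37*exp(2*m) + 2.67*exp(m) - 0.5)^3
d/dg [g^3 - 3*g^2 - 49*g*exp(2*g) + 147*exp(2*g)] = 3*g^2 - 98*g*exp(2*g) - 6*g + 245*exp(2*g)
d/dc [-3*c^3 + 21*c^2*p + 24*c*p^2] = -9*c^2 + 42*c*p + 24*p^2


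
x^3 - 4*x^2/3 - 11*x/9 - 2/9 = (x - 2)*(x + 1/3)^2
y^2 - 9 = (y - 3)*(y + 3)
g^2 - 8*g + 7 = (g - 7)*(g - 1)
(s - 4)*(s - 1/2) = s^2 - 9*s/2 + 2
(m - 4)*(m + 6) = m^2 + 2*m - 24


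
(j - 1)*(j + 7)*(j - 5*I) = j^3 + 6*j^2 - 5*I*j^2 - 7*j - 30*I*j + 35*I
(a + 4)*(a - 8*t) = a^2 - 8*a*t + 4*a - 32*t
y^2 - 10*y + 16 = (y - 8)*(y - 2)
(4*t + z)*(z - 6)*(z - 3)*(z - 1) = 4*t*z^3 - 40*t*z^2 + 108*t*z - 72*t + z^4 - 10*z^3 + 27*z^2 - 18*z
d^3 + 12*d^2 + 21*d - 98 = (d - 2)*(d + 7)^2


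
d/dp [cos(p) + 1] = -sin(p)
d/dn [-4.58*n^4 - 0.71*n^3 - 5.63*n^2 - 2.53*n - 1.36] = -18.32*n^3 - 2.13*n^2 - 11.26*n - 2.53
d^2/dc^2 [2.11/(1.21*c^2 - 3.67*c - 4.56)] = (6.178502*c^2 - 18.739754*c - 2.11*(2.42*c - 3.67)*(4.84*c - 7.34) - 23.284272)/(-1.21*c^2 + 3.67*c + 4.56)^3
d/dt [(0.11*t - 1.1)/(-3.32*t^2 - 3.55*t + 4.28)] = (0.3652*t^2 - 7.304*t - 3.4342)/(11.0224*t^4 + 23.572*t^3 - 15.8167*t^2 - 30.388*t + 18.3184)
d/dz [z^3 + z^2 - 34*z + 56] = 3*z^2 + 2*z - 34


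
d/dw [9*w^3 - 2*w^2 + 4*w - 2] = 27*w^2 - 4*w + 4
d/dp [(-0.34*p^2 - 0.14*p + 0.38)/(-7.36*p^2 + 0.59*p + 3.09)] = (-1.231*p^2 + 3.4924*p - 0.6568)/(54.1696*p^4 - 8.6848*p^3 - 45.1367*p^2 + 3.6462*p + 9.5481)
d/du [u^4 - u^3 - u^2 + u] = 4*u^3 - 3*u^2 - 2*u + 1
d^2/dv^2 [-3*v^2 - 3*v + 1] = -6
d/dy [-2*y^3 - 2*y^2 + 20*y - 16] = -6*y^2 - 4*y + 20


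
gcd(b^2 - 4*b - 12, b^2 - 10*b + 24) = b - 6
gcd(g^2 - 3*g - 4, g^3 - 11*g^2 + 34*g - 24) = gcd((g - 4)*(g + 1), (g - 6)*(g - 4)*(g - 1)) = g - 4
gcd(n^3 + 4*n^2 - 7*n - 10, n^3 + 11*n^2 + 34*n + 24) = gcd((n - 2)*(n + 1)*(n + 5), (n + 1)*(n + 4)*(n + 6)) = n + 1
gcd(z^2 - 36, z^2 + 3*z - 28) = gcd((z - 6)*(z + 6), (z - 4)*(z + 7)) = 1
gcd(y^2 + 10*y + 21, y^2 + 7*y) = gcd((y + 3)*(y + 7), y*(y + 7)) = y + 7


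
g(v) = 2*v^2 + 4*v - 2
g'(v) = 4*v + 4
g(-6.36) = 53.46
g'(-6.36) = -21.44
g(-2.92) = 3.37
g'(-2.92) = -7.68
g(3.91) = 44.22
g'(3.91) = 19.64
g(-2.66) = 1.51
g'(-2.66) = -6.64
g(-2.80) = 2.48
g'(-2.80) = -7.20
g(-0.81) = -3.93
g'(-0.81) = 0.76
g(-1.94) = -2.23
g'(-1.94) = -3.76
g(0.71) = 1.85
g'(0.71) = 6.84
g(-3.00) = 4.00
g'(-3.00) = -8.00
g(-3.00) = 4.00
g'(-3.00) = -8.00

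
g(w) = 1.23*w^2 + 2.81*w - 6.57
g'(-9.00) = -19.33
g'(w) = 2.46*w + 2.81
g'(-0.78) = 0.89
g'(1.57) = 6.67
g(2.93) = 12.22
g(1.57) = 0.87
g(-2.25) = -6.67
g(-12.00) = 136.83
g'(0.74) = 4.63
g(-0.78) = -8.01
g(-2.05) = -7.16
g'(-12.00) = -26.71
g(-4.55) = 6.11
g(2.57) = 8.78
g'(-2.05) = -2.23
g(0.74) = -3.82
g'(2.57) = 9.13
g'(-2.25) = -2.72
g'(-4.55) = -8.38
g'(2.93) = 10.02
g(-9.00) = 67.77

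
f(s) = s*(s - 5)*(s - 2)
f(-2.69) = -97.02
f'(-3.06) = 80.93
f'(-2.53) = 64.62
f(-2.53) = -86.30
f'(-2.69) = 69.37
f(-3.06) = -124.80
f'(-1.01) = 27.20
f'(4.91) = 13.58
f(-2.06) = -59.05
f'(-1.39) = 35.26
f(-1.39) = -30.11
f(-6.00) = -528.00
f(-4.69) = -304.03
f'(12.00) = 274.00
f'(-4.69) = 141.65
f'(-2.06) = 51.57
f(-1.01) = -18.27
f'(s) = s*(s - 5) + s*(s - 2) + (s - 5)*(s - 2)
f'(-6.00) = 202.00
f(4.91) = -1.29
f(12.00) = 840.00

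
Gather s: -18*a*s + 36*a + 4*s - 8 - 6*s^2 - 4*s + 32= -18*a*s + 36*a - 6*s^2 + 24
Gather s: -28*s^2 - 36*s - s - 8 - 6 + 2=-28*s^2 - 37*s - 12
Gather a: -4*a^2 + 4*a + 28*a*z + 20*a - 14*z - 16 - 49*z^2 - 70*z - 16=-4*a^2 + a*(28*z + 24) - 49*z^2 - 84*z - 32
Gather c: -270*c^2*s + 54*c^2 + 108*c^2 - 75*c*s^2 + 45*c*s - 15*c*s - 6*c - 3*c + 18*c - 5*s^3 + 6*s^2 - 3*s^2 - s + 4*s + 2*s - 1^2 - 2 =c^2*(162 - 270*s) + c*(-75*s^2 + 30*s + 9) - 5*s^3 + 3*s^2 + 5*s - 3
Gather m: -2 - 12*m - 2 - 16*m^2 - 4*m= -16*m^2 - 16*m - 4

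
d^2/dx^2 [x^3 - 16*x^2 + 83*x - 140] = 6*x - 32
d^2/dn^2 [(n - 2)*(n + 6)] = 2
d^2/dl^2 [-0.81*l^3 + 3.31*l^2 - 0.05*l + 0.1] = 6.62 - 4.86*l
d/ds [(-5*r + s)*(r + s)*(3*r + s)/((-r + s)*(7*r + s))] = (209*r^4 + 44*r^3*s - 10*r^2*s^2 + 12*r*s^3 + s^4)/(49*r^4 - 84*r^3*s + 22*r^2*s^2 + 12*r*s^3 + s^4)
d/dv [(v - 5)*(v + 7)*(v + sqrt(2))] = 3*v^2 + 2*sqrt(2)*v + 4*v - 35 + 2*sqrt(2)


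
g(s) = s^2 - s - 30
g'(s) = 2*s - 1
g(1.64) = -28.95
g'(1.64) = 2.28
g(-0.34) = -29.54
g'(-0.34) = -1.68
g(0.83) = -30.14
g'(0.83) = 0.66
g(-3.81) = -11.67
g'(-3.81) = -8.62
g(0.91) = -30.08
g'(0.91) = 0.82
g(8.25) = 29.81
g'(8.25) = 15.50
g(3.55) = -20.95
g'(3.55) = 6.10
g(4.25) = -16.19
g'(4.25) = 7.50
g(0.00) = -30.00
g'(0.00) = -1.00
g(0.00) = -30.00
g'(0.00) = -1.00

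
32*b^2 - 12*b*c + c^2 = (-8*b + c)*(-4*b + c)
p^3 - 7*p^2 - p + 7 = (p - 7)*(p - 1)*(p + 1)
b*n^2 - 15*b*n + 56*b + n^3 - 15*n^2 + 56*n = (b + n)*(n - 8)*(n - 7)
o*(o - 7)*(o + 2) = o^3 - 5*o^2 - 14*o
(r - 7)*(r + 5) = r^2 - 2*r - 35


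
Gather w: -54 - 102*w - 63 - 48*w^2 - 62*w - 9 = -48*w^2 - 164*w - 126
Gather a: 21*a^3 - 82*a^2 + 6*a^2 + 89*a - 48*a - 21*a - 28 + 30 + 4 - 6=21*a^3 - 76*a^2 + 20*a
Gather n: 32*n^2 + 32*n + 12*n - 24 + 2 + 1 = 32*n^2 + 44*n - 21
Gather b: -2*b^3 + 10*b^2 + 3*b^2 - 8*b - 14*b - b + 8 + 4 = -2*b^3 + 13*b^2 - 23*b + 12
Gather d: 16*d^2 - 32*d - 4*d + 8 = 16*d^2 - 36*d + 8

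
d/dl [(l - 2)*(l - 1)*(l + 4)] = 3*l^2 + 2*l - 10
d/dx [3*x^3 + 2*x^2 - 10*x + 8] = 9*x^2 + 4*x - 10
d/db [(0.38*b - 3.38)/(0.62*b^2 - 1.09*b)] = (-0.2356*b^2 + 4.1912*b - 3.6842)/(b^2*(0.3844*b^2 - 1.3516*b + 1.1881))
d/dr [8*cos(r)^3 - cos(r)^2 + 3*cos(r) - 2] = (-24*cos(r)^2 + 2*cos(r) - 3)*sin(r)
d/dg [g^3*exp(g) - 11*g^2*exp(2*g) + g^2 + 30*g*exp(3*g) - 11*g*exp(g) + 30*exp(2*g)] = g^3*exp(g) - 22*g^2*exp(2*g) + 3*g^2*exp(g) + 90*g*exp(3*g) - 22*g*exp(2*g) - 11*g*exp(g) + 2*g + 30*exp(3*g) + 60*exp(2*g) - 11*exp(g)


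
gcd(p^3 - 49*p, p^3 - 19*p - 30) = 1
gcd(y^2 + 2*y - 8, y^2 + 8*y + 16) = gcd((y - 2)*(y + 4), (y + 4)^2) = y + 4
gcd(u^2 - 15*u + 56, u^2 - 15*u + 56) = u^2 - 15*u + 56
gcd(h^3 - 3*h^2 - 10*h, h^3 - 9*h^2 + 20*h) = h^2 - 5*h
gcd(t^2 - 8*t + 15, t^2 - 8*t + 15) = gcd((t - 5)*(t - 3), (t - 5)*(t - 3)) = t^2 - 8*t + 15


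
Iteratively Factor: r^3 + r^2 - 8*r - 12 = (r + 2)*(r^2 - r - 6) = (r + 2)^2*(r - 3)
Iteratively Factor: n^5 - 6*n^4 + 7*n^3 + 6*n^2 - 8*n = (n + 1)*(n^4 - 7*n^3 + 14*n^2 - 8*n) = (n - 4)*(n + 1)*(n^3 - 3*n^2 + 2*n) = (n - 4)*(n - 1)*(n + 1)*(n^2 - 2*n) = n*(n - 4)*(n - 1)*(n + 1)*(n - 2)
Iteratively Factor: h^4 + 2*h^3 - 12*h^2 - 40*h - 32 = (h + 2)*(h^3 - 12*h - 16) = (h + 2)^2*(h^2 - 2*h - 8) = (h + 2)^3*(h - 4)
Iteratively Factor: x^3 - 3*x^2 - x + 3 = (x - 1)*(x^2 - 2*x - 3) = (x - 3)*(x - 1)*(x + 1)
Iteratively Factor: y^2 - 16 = (y - 4)*(y + 4)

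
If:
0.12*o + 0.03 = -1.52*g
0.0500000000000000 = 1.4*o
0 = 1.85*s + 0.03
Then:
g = -0.02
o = 0.04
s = -0.02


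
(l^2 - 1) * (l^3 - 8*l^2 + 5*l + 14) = l^5 - 8*l^4 + 4*l^3 + 22*l^2 - 5*l - 14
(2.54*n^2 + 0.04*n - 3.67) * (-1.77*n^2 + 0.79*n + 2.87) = -4.4958*n^4 + 1.9358*n^3 + 13.8173*n^2 - 2.7845*n - 10.5329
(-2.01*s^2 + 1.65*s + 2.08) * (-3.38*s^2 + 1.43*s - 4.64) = 6.7938*s^4 - 8.4513*s^3 + 4.6555*s^2 - 4.6816*s - 9.6512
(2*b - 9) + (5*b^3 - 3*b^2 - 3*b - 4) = 5*b^3 - 3*b^2 - b - 13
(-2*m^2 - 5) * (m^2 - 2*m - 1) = -2*m^4 + 4*m^3 - 3*m^2 + 10*m + 5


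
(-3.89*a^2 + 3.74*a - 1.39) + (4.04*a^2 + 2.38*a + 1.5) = 0.15*a^2 + 6.12*a + 0.11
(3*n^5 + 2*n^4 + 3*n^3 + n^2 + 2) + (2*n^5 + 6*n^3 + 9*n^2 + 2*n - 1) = 5*n^5 + 2*n^4 + 9*n^3 + 10*n^2 + 2*n + 1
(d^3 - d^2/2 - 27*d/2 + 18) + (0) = d^3 - d^2/2 - 27*d/2 + 18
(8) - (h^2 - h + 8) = -h^2 + h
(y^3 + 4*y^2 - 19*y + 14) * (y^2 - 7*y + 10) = y^5 - 3*y^4 - 37*y^3 + 187*y^2 - 288*y + 140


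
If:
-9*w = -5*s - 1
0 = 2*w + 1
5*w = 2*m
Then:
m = -5/4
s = -11/10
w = -1/2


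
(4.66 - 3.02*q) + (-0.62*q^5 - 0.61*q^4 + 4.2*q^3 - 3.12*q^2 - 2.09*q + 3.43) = -0.62*q^5 - 0.61*q^4 + 4.2*q^3 - 3.12*q^2 - 5.11*q + 8.09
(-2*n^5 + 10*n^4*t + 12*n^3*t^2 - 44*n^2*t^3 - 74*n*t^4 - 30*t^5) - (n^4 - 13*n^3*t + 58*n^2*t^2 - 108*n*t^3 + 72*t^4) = -2*n^5 + 10*n^4*t - n^4 + 12*n^3*t^2 + 13*n^3*t - 44*n^2*t^3 - 58*n^2*t^2 - 74*n*t^4 + 108*n*t^3 - 30*t^5 - 72*t^4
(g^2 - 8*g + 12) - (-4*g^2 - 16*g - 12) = 5*g^2 + 8*g + 24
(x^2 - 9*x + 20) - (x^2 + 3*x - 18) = 38 - 12*x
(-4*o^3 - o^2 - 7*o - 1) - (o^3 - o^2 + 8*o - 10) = -5*o^3 - 15*o + 9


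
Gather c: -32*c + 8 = 8 - 32*c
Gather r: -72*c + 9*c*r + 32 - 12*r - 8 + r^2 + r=-72*c + r^2 + r*(9*c - 11) + 24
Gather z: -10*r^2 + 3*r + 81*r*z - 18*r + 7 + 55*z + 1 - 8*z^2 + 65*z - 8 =-10*r^2 - 15*r - 8*z^2 + z*(81*r + 120)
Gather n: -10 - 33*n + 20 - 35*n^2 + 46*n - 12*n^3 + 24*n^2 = -12*n^3 - 11*n^2 + 13*n + 10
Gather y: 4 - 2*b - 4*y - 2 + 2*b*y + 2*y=-2*b + y*(2*b - 2) + 2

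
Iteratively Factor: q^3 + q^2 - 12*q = (q)*(q^2 + q - 12) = q*(q - 3)*(q + 4)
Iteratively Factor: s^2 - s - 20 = (s - 5)*(s + 4)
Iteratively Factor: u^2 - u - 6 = (u - 3)*(u + 2)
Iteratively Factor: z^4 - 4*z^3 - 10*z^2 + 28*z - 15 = (z - 1)*(z^3 - 3*z^2 - 13*z + 15) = (z - 5)*(z - 1)*(z^2 + 2*z - 3) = (z - 5)*(z - 1)^2*(z + 3)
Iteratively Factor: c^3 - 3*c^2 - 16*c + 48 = (c + 4)*(c^2 - 7*c + 12) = (c - 3)*(c + 4)*(c - 4)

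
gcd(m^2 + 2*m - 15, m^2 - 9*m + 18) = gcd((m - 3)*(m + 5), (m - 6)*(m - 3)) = m - 3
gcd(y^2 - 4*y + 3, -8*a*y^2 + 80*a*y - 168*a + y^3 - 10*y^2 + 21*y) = y - 3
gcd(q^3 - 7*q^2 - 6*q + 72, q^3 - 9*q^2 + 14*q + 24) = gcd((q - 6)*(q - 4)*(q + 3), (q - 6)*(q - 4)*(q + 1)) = q^2 - 10*q + 24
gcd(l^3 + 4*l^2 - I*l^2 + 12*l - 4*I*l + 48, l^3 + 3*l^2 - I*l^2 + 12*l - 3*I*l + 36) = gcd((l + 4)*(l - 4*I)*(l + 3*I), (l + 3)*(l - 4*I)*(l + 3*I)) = l^2 - I*l + 12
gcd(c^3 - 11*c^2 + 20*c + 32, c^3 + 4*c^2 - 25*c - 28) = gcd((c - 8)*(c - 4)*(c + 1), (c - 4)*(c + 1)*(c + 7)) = c^2 - 3*c - 4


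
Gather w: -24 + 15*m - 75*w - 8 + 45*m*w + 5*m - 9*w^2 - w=20*m - 9*w^2 + w*(45*m - 76) - 32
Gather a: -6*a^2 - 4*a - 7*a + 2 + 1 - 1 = -6*a^2 - 11*a + 2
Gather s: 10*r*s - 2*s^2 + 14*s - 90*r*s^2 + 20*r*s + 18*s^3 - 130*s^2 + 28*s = 18*s^3 + s^2*(-90*r - 132) + s*(30*r + 42)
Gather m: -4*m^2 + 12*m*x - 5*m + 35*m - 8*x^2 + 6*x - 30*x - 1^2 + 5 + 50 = -4*m^2 + m*(12*x + 30) - 8*x^2 - 24*x + 54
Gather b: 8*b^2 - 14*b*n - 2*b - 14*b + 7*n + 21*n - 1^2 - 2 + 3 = 8*b^2 + b*(-14*n - 16) + 28*n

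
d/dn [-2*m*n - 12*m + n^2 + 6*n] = -2*m + 2*n + 6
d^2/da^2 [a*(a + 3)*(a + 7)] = 6*a + 20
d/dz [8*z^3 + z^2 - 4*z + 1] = 24*z^2 + 2*z - 4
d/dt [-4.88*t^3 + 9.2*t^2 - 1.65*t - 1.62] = -14.64*t^2 + 18.4*t - 1.65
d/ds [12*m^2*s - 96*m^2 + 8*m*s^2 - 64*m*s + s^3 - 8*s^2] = 12*m^2 + 16*m*s - 64*m + 3*s^2 - 16*s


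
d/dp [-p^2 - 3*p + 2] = -2*p - 3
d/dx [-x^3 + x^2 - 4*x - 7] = -3*x^2 + 2*x - 4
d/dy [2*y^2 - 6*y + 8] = 4*y - 6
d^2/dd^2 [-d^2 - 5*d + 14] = -2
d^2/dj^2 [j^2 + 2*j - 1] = 2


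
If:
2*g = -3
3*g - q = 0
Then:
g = -3/2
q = -9/2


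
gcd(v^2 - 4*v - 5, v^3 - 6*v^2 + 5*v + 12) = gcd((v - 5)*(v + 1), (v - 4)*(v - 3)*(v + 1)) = v + 1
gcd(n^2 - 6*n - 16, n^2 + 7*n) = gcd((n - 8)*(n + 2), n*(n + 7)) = 1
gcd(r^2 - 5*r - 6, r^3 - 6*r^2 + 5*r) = 1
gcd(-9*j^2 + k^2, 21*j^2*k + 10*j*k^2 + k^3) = 3*j + k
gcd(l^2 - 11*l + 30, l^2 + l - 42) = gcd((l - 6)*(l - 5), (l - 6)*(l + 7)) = l - 6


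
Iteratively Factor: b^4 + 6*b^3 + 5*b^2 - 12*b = (b - 1)*(b^3 + 7*b^2 + 12*b) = (b - 1)*(b + 4)*(b^2 + 3*b) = b*(b - 1)*(b + 4)*(b + 3)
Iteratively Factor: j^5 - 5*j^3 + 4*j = (j - 1)*(j^4 + j^3 - 4*j^2 - 4*j) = (j - 1)*(j + 2)*(j^3 - j^2 - 2*j) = j*(j - 1)*(j + 2)*(j^2 - j - 2) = j*(j - 2)*(j - 1)*(j + 2)*(j + 1)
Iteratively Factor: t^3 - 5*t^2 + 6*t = (t)*(t^2 - 5*t + 6) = t*(t - 2)*(t - 3)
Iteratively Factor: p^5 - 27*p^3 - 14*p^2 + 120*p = (p)*(p^4 - 27*p^2 - 14*p + 120) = p*(p - 2)*(p^3 + 2*p^2 - 23*p - 60) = p*(p - 2)*(p + 4)*(p^2 - 2*p - 15) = p*(p - 5)*(p - 2)*(p + 4)*(p + 3)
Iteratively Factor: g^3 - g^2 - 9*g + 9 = (g - 1)*(g^2 - 9) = (g - 1)*(g + 3)*(g - 3)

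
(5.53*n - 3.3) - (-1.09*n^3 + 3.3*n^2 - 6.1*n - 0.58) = 1.09*n^3 - 3.3*n^2 + 11.63*n - 2.72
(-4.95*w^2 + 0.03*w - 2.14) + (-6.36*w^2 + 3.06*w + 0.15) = -11.31*w^2 + 3.09*w - 1.99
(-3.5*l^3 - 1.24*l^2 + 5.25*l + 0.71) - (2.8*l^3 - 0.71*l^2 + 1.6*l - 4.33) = -6.3*l^3 - 0.53*l^2 + 3.65*l + 5.04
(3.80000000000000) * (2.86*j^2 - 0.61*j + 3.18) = 10.868*j^2 - 2.318*j + 12.084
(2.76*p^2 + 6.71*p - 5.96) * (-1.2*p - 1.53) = -3.312*p^3 - 12.2748*p^2 - 3.1143*p + 9.1188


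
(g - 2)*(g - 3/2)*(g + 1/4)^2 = g^4 - 3*g^3 + 21*g^2/16 + 41*g/32 + 3/16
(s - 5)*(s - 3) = s^2 - 8*s + 15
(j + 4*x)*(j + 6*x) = j^2 + 10*j*x + 24*x^2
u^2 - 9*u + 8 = (u - 8)*(u - 1)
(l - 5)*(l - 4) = l^2 - 9*l + 20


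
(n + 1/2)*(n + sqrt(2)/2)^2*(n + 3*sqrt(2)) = n^4 + n^3/2 + 4*sqrt(2)*n^3 + 2*sqrt(2)*n^2 + 13*n^2/2 + 3*sqrt(2)*n/2 + 13*n/4 + 3*sqrt(2)/4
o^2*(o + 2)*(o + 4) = o^4 + 6*o^3 + 8*o^2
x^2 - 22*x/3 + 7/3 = (x - 7)*(x - 1/3)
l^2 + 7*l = l*(l + 7)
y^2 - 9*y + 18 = (y - 6)*(y - 3)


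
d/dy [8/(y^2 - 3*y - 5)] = 8*(3 - 2*y)/(-y^2 + 3*y + 5)^2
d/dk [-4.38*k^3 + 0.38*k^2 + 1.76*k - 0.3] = -13.14*k^2 + 0.76*k + 1.76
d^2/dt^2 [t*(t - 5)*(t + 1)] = 6*t - 8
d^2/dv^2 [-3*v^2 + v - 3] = -6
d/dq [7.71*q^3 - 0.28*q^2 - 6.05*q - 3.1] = 23.13*q^2 - 0.56*q - 6.05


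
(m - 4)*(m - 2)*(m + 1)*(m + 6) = m^4 + m^3 - 28*m^2 + 20*m + 48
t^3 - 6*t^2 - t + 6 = (t - 6)*(t - 1)*(t + 1)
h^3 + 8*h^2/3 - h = h*(h - 1/3)*(h + 3)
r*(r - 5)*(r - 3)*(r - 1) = r^4 - 9*r^3 + 23*r^2 - 15*r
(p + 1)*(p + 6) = p^2 + 7*p + 6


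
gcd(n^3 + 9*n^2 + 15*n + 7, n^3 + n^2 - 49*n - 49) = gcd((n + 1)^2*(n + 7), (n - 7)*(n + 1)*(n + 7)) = n^2 + 8*n + 7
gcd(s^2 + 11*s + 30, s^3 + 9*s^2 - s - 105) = s + 5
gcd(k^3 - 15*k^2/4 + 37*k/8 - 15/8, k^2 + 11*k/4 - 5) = k - 5/4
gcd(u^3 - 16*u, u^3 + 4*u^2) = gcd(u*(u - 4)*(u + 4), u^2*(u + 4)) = u^2 + 4*u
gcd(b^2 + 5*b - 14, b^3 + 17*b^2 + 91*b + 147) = b + 7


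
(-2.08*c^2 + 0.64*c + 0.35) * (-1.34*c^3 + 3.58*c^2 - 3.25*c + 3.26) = 2.7872*c^5 - 8.304*c^4 + 8.5822*c^3 - 7.6078*c^2 + 0.9489*c + 1.141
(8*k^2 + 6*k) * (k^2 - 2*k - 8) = 8*k^4 - 10*k^3 - 76*k^2 - 48*k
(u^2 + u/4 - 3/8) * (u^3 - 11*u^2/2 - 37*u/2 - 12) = u^5 - 21*u^4/4 - 81*u^3/4 - 233*u^2/16 + 63*u/16 + 9/2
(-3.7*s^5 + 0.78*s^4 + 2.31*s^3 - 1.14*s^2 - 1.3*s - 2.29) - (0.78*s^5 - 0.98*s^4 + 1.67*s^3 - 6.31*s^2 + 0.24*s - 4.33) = -4.48*s^5 + 1.76*s^4 + 0.64*s^3 + 5.17*s^2 - 1.54*s + 2.04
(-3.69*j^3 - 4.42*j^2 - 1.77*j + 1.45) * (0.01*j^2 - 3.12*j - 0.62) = -0.0369*j^5 + 11.4686*j^4 + 16.0605*j^3 + 8.2773*j^2 - 3.4266*j - 0.899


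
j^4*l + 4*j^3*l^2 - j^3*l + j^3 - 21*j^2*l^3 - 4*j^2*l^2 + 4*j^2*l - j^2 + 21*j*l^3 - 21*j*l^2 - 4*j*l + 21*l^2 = (j - 1)*(j - 3*l)*(j + 7*l)*(j*l + 1)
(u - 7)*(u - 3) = u^2 - 10*u + 21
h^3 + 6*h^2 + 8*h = h*(h + 2)*(h + 4)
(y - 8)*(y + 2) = y^2 - 6*y - 16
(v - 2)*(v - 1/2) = v^2 - 5*v/2 + 1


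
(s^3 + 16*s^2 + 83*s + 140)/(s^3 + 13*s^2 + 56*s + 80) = (s + 7)/(s + 4)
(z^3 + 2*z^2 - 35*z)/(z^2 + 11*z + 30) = z*(z^2 + 2*z - 35)/(z^2 + 11*z + 30)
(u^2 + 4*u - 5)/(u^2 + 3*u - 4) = (u + 5)/(u + 4)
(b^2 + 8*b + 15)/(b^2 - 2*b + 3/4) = 4*(b^2 + 8*b + 15)/(4*b^2 - 8*b + 3)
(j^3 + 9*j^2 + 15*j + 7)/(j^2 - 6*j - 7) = (j^2 + 8*j + 7)/(j - 7)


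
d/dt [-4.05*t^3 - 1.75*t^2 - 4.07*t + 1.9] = -12.15*t^2 - 3.5*t - 4.07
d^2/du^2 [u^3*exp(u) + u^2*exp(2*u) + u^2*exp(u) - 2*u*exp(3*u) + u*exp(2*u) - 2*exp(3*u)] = (u^3 + 4*u^2*exp(u) + 7*u^2 - 18*u*exp(2*u) + 12*u*exp(u) + 10*u - 30*exp(2*u) + 6*exp(u) + 2)*exp(u)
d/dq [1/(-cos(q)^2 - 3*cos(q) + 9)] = -(2*cos(q) + 3)*sin(q)/(cos(q)^2 + 3*cos(q) - 9)^2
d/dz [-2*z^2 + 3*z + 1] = 3 - 4*z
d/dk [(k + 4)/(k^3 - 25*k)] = 2*(-k^3 - 6*k^2 + 50)/(k^2*(k^4 - 50*k^2 + 625))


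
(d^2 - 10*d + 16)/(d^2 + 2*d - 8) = (d - 8)/(d + 4)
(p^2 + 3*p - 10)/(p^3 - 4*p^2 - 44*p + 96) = (p + 5)/(p^2 - 2*p - 48)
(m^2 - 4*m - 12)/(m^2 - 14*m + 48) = (m + 2)/(m - 8)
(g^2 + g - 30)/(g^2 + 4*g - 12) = (g - 5)/(g - 2)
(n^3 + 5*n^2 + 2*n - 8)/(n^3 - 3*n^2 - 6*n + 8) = (n + 4)/(n - 4)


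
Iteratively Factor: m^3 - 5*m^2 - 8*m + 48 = (m - 4)*(m^2 - m - 12) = (m - 4)*(m + 3)*(m - 4)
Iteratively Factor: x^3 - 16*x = (x - 4)*(x^2 + 4*x) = x*(x - 4)*(x + 4)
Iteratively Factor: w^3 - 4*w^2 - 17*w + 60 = (w - 3)*(w^2 - w - 20) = (w - 3)*(w + 4)*(w - 5)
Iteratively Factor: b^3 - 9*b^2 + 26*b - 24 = (b - 3)*(b^2 - 6*b + 8) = (b - 4)*(b - 3)*(b - 2)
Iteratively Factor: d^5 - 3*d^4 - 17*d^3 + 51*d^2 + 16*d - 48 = (d + 1)*(d^4 - 4*d^3 - 13*d^2 + 64*d - 48) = (d - 3)*(d + 1)*(d^3 - d^2 - 16*d + 16) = (d - 4)*(d - 3)*(d + 1)*(d^2 + 3*d - 4) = (d - 4)*(d - 3)*(d + 1)*(d + 4)*(d - 1)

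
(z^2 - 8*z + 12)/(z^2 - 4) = (z - 6)/(z + 2)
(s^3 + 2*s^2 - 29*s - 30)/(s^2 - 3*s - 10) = (s^2 + 7*s + 6)/(s + 2)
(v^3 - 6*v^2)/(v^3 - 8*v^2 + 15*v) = v*(v - 6)/(v^2 - 8*v + 15)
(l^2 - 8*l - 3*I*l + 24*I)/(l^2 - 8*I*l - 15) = (l - 8)/(l - 5*I)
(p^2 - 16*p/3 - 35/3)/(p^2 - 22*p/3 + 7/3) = (3*p + 5)/(3*p - 1)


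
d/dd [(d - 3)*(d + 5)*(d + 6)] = 3*d^2 + 16*d - 3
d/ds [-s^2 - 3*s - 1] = -2*s - 3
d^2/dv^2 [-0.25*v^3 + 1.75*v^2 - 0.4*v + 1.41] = 3.5 - 1.5*v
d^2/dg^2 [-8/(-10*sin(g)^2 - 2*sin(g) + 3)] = 16*(-200*sin(g)^4 - 30*sin(g)^3 + 238*sin(g)^2 + 57*sin(g) + 34)/(10*sin(g)^2 + 2*sin(g) - 3)^3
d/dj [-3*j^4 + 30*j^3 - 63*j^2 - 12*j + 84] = -12*j^3 + 90*j^2 - 126*j - 12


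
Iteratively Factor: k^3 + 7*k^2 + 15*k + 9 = (k + 3)*(k^2 + 4*k + 3) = (k + 3)^2*(k + 1)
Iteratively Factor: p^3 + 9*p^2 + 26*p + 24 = (p + 3)*(p^2 + 6*p + 8) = (p + 2)*(p + 3)*(p + 4)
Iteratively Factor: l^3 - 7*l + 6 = (l - 1)*(l^2 + l - 6) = (l - 2)*(l - 1)*(l + 3)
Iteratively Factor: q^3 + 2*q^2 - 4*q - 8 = (q + 2)*(q^2 - 4) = (q - 2)*(q + 2)*(q + 2)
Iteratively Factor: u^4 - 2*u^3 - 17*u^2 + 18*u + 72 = (u - 3)*(u^3 + u^2 - 14*u - 24) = (u - 3)*(u + 3)*(u^2 - 2*u - 8) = (u - 3)*(u + 2)*(u + 3)*(u - 4)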